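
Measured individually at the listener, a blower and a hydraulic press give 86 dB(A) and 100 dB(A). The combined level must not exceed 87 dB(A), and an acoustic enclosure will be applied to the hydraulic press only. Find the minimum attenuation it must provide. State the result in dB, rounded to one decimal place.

19.9 dB

Everything except the hydraulic press sums to 10^(86/10) = 3.981e+08 in linear terms, 86.00 dB(A).
To meet 87 dB(A) overall, the treated hydraulic press may contribute at most 10^(87/10) − 3.981e+08 = 1.031e+08, i.e. 80.13 dB(A).
Required insertion loss = 100 − 80.13 = 19.87 dB.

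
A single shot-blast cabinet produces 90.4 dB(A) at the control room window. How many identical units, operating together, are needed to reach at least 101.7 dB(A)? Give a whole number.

Need L₁ + 10·log₁₀ N ≥ 101.7, i.e. log₁₀ N ≥ 1.13.
N ≥ 10^(11.3/10) = 13.490, so N = 14.

14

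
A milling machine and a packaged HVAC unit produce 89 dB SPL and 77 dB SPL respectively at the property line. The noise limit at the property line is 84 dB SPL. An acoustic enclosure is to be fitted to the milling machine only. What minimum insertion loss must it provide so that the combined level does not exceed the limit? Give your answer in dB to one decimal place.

The untreated sources together contribute 10^(77/10) = 5.012e+07, i.e. 77.00 dB SPL.
To meet 84 dB SPL overall, the treated milling machine may contribute at most 10^(84/10) − 5.012e+07 = 2.011e+08, i.e. 83.03 dB SPL.
Required insertion loss = 89 − 83.03 = 5.97 dB.

6.0 dB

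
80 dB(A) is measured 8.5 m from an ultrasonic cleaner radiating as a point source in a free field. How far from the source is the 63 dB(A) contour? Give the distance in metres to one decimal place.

60.2 m

The 17.0 dB drop corresponds to a distance ratio of 10^(17.0/20) for a point source.
r₂ = 8.5·10^((80−63)/20) = 8.5·10^(17.0/20) = 60.18 m.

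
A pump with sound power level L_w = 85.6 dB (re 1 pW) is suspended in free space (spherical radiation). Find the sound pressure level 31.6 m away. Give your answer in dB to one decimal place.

The power spreads over a sphere of area 4π·r², so L_p = L_w − 10·log₁₀(4π·r²).
4π·r² = 1.255e+04 m², 10·log₁₀ of that is 40.986 dB.
L_p = 85.6 − 40.986 = 44.61 dB.

44.6 dB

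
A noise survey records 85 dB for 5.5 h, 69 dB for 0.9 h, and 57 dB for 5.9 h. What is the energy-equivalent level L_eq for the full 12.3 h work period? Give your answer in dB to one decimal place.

81.5 dB

The energy average is taken in the linear domain: L_eq = 10·log₁₀[(Σ tᵢ·10^(Lᵢ/10))/T], T = 12.3 h.
Σ tᵢ·10^(Lᵢ/10) = 5.5·10^(85/10) + 0.9·10^(69/10) + 5.9·10^(57/10) = 1.749e+09.
L_eq = 10·log₁₀(1.749e+09/12.3) = 81.53 dB.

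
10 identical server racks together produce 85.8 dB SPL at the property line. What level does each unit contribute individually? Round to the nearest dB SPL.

76 dB SPL

10 equal contributions raise the level by 10·log₁₀ 10 = 10.000 dB, so each unit alone gives 85.8 − 10.000.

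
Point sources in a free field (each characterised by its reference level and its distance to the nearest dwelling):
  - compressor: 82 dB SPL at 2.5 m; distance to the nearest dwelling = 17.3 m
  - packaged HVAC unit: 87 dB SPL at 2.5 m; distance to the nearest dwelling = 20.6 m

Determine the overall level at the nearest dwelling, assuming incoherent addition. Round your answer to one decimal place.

70.3 dB SPL

First find each source's level at the receiver (point-source: −20·log₁₀(r/r_ref)), then combine on an intensity basis.
compressor: 82 − 20·log₁₀(17.3/2.5) = 82 − 16.80 = 65.20 dB SPL.
packaged HVAC unit: 87 − 20·log₁₀(20.6/2.5) = 87 − 18.32 = 68.68 dB SPL.
Σ 10^(L/10) = 1.069e+07 → L_total = 10·log₁₀(1.069e+07) = 70.29 dB SPL.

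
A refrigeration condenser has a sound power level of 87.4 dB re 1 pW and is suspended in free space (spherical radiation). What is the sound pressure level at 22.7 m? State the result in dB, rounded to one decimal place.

49.3 dB

Free-field spherical radiation: L_p = L_w − 10·log₁₀(4π·r²), r = 22.7 m.
4π·r² = 6475 m², 10·log₁₀ of that is 38.113 dB.
L_p = 87.4 − 38.113 = 49.29 dB.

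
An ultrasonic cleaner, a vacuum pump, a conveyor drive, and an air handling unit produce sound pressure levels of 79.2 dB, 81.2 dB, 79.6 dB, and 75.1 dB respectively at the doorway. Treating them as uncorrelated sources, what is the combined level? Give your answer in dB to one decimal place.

For uncorrelated sources the intensities add, so convert each level to linear form, sum, and take 10·log₁₀ of the total.
Σ 10^(L/10) = 10^(79.2/10) + 10^(81.2/10) + 10^(79.6/10) + 10^(75.1/10) = 3.386e+08.
L_total = 10·log₁₀(3.386e+08) = 85.30 dB.

85.3 dB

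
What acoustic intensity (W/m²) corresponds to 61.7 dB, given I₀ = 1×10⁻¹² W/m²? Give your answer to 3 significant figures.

L = 10·log₁₀(I/I₀) ⇒ I = I₀·10^(L/10) = 10⁻¹² × 10^6.17.

1.48e-06 W/m²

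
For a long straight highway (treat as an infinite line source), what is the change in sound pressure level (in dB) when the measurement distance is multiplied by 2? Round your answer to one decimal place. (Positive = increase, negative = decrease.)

-3.0 dB

A line source loses 3 dB per doubling of distance; generally ΔL = −10·log₁₀(r₂/r₁).
ΔL = −10·log₁₀(2) = -3.01 dB.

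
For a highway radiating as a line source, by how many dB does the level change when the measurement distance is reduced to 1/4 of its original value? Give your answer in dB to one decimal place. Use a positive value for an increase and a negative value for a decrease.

+6.0 dB

Line-source spreading: ΔL = −10·log₁₀(r₂/r₁).
ΔL = −10·log₁₀(0.25) = +6.02 dB.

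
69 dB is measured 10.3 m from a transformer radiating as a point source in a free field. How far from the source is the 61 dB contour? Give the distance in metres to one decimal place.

For a point source L₁ − L₂ = 20·log₁₀(r₂/r₁), so r₂ = r₁·10^((L₁−L₂)/20).
r₂ = 10.3·10^((69−61)/20) = 10.3·10^(8.0/20) = 25.87 m.

25.9 m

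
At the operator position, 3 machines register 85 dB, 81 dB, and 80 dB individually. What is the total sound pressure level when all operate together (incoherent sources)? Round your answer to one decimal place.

Incoherent sources combine by intensity addition: L_total = 10·log₁₀(Σ 10^(L_i/10)).
Σ 10^(L/10) = 10^(85/10) + 10^(81/10) + 10^(80/10) = 5.421e+08.
L_total = 10·log₁₀(5.421e+08) = 87.34 dB.

87.3 dB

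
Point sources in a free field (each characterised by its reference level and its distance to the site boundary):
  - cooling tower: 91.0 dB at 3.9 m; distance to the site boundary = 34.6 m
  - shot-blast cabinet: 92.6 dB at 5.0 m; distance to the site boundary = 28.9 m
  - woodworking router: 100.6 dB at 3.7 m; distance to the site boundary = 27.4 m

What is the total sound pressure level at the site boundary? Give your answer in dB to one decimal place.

First find each source's level at the receiver (point-source: −20·log₁₀(r/r_ref)), then combine on an intensity basis.
cooling tower: 91.0 − 20·log₁₀(34.6/3.9) = 91.0 − 18.96 = 72.04 dB.
shot-blast cabinet: 92.6 − 20·log₁₀(28.9/5.0) = 92.6 − 15.24 = 77.36 dB.
woodworking router: 100.6 − 20·log₁₀(27.4/3.7) = 100.6 − 17.39 = 83.21 dB.
Σ 10^(L/10) = 2.798e+08 → L_total = 10·log₁₀(2.798e+08) = 84.47 dB.

84.5 dB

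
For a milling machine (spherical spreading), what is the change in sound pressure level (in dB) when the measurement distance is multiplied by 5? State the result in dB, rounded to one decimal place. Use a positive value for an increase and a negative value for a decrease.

-14.0 dB

With spherical spreading the level changes by −20·log₁₀(r₂/r₁).
ΔL = −20·log₁₀(5) = -13.98 dB.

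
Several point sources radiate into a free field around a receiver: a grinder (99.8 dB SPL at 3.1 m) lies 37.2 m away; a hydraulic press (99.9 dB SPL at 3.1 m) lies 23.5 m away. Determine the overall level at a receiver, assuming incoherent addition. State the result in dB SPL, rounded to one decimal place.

Apply inverse-square spreading to bring every level to the receiver, then sum 10^(L/10).
grinder: 99.8 − 20·log₁₀(37.2/3.1) = 99.8 − 21.58 = 78.22 dB SPL.
hydraulic press: 99.9 − 20·log₁₀(23.5/3.1) = 99.9 − 17.59 = 82.31 dB SPL.
Σ 10^(L/10) = 2.364e+08 → L_total = 10·log₁₀(2.364e+08) = 83.74 dB SPL.

83.7 dB SPL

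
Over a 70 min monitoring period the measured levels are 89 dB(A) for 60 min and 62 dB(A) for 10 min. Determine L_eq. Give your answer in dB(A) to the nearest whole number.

L_eq = 10·log₁₀[(1/T)·Σ tᵢ·10^(Lᵢ/10)] with T = 70 min.
Σ tᵢ·10^(Lᵢ/10) = 60·10^(89/10) + 10·10^(62/10) = 4.768e+10.
L_eq = 10·log₁₀(4.768e+10/70) = 88.33 dB(A).

88 dB(A)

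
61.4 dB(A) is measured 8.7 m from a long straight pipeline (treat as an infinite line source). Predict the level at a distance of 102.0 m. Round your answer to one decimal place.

50.7 dB(A)

Cylindrical spreading from a line source gives a 10·log₁₀(r₂/r₁) drop.
L₂ = 61.4 − 10·log₁₀(102.0/8.7) = 61.4 − 10.691 = 50.71 dB(A).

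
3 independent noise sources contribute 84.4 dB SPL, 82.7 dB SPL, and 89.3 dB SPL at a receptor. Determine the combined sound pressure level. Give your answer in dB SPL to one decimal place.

For uncorrelated sources the intensities add, so convert each level to linear form, sum, and take 10·log₁₀ of the total.
Σ 10^(L/10) = 10^(84.4/10) + 10^(82.7/10) + 10^(89.3/10) = 1.313e+09.
L_total = 10·log₁₀(1.313e+09) = 91.18 dB SPL.

91.2 dB SPL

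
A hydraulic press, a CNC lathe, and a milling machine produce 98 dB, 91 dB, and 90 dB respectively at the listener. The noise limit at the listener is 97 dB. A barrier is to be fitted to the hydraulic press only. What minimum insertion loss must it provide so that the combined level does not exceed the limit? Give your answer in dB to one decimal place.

Everything except the hydraulic press sums to 10^(91/10) + 10^(90/10) = 2.259e+09 in linear terms, 93.54 dB.
To meet 97 dB overall, the treated hydraulic press may contribute at most 10^(97/10) − 2.259e+09 = 2.753e+09, i.e. 94.40 dB.
Required insertion loss = 98 − 94.40 = 3.60 dB.

3.6 dB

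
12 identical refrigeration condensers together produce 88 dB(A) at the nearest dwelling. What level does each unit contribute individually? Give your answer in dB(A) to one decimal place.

77.2 dB(A)

Dividing the total intensity by 12 lowers the level by 10·log₁₀ 12 = 10.792 dB: L₁ = 88 − 10.792.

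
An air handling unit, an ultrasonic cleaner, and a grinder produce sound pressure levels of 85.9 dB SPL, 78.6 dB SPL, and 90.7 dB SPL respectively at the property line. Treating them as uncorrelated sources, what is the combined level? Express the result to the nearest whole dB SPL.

92 dB SPL

For uncorrelated sources the intensities add, so convert each level to linear form, sum, and take 10·log₁₀ of the total.
Σ 10^(L/10) = 10^(85.9/10) + 10^(78.6/10) + 10^(90.7/10) = 1.636e+09.
L_total = 10·log₁₀(1.636e+09) = 92.14 dB SPL.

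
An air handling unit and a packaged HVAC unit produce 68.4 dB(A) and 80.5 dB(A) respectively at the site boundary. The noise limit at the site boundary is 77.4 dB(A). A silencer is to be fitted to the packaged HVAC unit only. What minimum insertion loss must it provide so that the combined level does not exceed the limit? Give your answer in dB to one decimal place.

Fixed contribution from the other source: Σ 10^(L/10) = 10^(68.4/10) = 6.918e+06 (68.40 dB(A)).
To meet 77.4 dB(A) overall, the treated packaged HVAC unit may contribute at most 10^(77.4/10) − 6.918e+06 = 4.804e+07, i.e. 76.82 dB(A).
So the packaged HVAC unit must be reduced from 80.5 to 76.82 dB(A): IL = 3.68 dB.

3.7 dB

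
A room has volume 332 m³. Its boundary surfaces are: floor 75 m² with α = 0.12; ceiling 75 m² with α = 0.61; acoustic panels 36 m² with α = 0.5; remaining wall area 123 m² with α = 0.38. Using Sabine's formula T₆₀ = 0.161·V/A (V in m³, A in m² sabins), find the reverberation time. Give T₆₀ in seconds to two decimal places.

0.45 s

Summing Sᵢαᵢ: 75·0.12 + 75·0.61 + 36·0.5 + 123·0.38 = 119.49 m².
T₆₀ = 0.161 × 332 / 119.49 = 0.447 s.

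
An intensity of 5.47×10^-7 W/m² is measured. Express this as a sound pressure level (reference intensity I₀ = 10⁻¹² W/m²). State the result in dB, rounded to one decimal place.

Dividing by I₀ shifts the exponent by 12: I/I₀ = 5.47×10^5.
L = 10·(0.7380 + 5) = 57.38 dB.

57.4 dB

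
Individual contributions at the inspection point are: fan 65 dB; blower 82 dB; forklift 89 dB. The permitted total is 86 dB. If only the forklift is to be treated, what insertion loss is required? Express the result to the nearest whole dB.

Everything except the forklift sums to 10^(65/10) + 10^(82/10) = 1.617e+08 in linear terms, 82.09 dB.
The limit corresponds to 10^(86/10) = 3.981e+08; subtracting the fixed part leaves 2.365e+08 for the forklift, i.e. 83.74 dB.
So the forklift must be reduced from 89 to 83.74 dB: IL = 5.26 dB.

5 dB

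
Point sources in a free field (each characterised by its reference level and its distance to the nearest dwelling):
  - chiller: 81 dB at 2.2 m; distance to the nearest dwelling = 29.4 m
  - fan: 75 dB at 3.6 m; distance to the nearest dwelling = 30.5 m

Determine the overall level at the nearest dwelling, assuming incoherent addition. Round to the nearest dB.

61 dB

Propagate each source to the receiver with L = L_ref − 20·log₁₀(r/r_ref), then add intensities.
chiller: 81 − 20·log₁₀(29.4/2.2) = 81 − 22.52 = 58.48 dB.
fan: 75 − 20·log₁₀(30.5/3.6) = 75 − 18.56 = 56.44 dB.
Σ 10^(L/10) = 1.145e+06 → L_total = 10·log₁₀(1.145e+06) = 60.59 dB.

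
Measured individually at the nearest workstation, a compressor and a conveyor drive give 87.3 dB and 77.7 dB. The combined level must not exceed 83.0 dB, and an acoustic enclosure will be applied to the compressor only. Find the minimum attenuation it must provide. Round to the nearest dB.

The untreated sources together contribute 10^(77.7/10) = 5.888e+07, i.e. 77.70 dB.
To meet 83.0 dB overall, the treated compressor may contribute at most 10^(83.0/10) − 5.888e+07 = 1.406e+08, i.e. 81.48 dB.
Required insertion loss = 87.3 − 81.48 = 5.82 dB.

6 dB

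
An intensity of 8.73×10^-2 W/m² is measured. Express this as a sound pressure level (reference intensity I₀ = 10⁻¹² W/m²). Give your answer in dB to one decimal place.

L = 10·log₁₀(I/I₀) = 10·log₁₀(8.73×10^-2/10⁻¹²) = 10·log₁₀(8.73×10^10).
L = 10·(0.9410 + 10) = 109.41 dB.

109.4 dB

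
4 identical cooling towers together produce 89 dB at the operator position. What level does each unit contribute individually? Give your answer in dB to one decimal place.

Dividing the total intensity by 4 lowers the level by 10·log₁₀ 4 = 6.021 dB: L₁ = 89 − 6.021.

83.0 dB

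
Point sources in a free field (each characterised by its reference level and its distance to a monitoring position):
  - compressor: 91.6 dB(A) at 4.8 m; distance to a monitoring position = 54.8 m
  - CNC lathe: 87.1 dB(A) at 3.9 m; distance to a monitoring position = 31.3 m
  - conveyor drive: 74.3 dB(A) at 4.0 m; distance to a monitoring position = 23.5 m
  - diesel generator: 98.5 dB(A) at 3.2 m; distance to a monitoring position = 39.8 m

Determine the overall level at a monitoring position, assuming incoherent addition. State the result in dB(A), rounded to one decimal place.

Propagate each source to the receiver with L = L_ref − 20·log₁₀(r/r_ref), then add intensities.
compressor: 91.6 − 20·log₁₀(54.8/4.8) = 91.6 − 21.15 = 70.45 dB(A).
CNC lathe: 87.1 − 20·log₁₀(31.3/3.9) = 87.1 − 18.09 = 69.01 dB(A).
conveyor drive: 74.3 − 20·log₁₀(23.5/4.0) = 74.3 − 15.38 = 58.92 dB(A).
diesel generator: 98.5 − 20·log₁₀(39.8/3.2) = 98.5 − 21.89 = 76.61 dB(A).
Σ 10^(L/10) = 6.560e+07 → L_total = 10·log₁₀(6.560e+07) = 78.17 dB(A).

78.2 dB(A)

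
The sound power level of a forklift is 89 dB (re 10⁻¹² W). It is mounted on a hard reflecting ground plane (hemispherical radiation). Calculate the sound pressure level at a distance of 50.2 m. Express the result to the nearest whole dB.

47 dB

The power spreads over a hemisphere of area 2π·r², so L_p = L_w − 10·log₁₀(2π·r²).
2π·r² = 1.583e+04 m², 10·log₁₀ of that is 41.996 dB.
L_p = 89 − 41.996 = 47.00 dB.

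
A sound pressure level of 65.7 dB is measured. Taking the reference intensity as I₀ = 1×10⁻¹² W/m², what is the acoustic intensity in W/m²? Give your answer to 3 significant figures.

3.72e-06 W/m²

I/I₀ = 10^(65.7/10) = 3.715e+06, so I = 3.715e+06 × 10⁻¹² W/m².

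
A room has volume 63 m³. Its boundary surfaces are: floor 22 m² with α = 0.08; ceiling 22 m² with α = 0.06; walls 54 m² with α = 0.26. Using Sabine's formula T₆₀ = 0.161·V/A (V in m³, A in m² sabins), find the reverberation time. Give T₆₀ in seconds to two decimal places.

A = Σ Sᵢαᵢ = 22·0.08 + 22·0.06 + 54·0.26 = 17.12 m².
T₆₀ = 0.161·V/A = 0.161·63/17.12 = 0.592 s.

0.59 s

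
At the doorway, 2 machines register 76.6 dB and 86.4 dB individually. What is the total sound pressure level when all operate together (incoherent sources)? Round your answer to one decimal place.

86.8 dB

For uncorrelated sources the intensities add, so convert each level to linear form, sum, and take 10·log₁₀ of the total.
Σ 10^(L/10) = 10^(76.6/10) + 10^(86.4/10) = 4.822e+08.
L_total = 10·log₁₀(4.822e+08) = 86.83 dB.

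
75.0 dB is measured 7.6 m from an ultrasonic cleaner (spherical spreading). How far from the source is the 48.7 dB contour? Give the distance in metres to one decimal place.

157.0 m

Point-source spreading drops the level by 20·log₁₀(r₂/r₁); inverting, r₂/r₁ = 10^(ΔL/20).
r₂ = 7.6·10^((75.0−48.7)/20) = 7.6·10^(26.3/20) = 156.97 m.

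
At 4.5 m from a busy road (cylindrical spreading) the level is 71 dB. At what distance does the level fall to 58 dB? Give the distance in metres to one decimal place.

For a line source L₁ − L₂ = 10·log₁₀(r₂/r₁), so r₂ = r₁·10^((L₁−L₂)/10).
r₂ = 4.5·10^((71−58)/10) = 4.5·10^(13.0/10) = 89.79 m.

89.8 m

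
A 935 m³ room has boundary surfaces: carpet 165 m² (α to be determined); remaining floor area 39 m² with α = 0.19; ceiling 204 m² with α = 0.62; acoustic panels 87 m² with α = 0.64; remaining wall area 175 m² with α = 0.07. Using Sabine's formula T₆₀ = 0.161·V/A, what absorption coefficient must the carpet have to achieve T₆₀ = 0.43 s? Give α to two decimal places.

A = 0.161·V/T₆₀ = 0.161·935/0.43 = 350.08 m² sabins.
Absorption from the other surfaces = 39·0.19 + 204·0.62 + 87·0.64 + 175·0.07 = 201.82 m², so the carpet must supply 148.26 m² over 165 m².
α = 148.26/165 = 0.899.

0.90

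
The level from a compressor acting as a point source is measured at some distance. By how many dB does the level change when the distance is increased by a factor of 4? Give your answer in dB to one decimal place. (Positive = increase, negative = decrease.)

-12.0 dB

With spherical spreading the level changes by −20·log₁₀(r₂/r₁).
ΔL = −20·log₁₀(4) = -12.04 dB.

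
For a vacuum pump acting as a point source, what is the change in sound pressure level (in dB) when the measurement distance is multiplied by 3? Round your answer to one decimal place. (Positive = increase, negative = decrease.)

-9.5 dB

With spherical spreading the level changes by −20·log₁₀(r₂/r₁).
ΔL = −20·log₁₀(3) = -9.54 dB.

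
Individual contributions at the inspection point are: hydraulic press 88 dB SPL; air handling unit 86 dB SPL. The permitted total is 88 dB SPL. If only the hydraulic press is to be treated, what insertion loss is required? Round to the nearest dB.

Everything except the hydraulic press sums to 10^(86/10) = 3.981e+08 in linear terms, 86.00 dB SPL.
To meet 88 dB SPL overall, the treated hydraulic press may contribute at most 10^(88/10) − 3.981e+08 = 2.329e+08, i.e. 83.67 dB SPL.
So the hydraulic press must be reduced from 88 to 83.67 dB SPL: IL = 4.33 dB.

4 dB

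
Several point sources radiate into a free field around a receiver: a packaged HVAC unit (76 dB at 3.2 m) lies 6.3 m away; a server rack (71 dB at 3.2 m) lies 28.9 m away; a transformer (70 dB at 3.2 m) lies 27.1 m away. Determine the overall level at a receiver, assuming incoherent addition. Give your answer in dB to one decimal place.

Propagate each source to the receiver with L = L_ref − 20·log₁₀(r/r_ref), then add intensities.
packaged HVAC unit: 76 − 20·log₁₀(6.3/3.2) = 76 − 5.88 = 70.12 dB.
server rack: 71 − 20·log₁₀(28.9/3.2) = 71 − 19.11 = 51.89 dB.
transformer: 70 − 20·log₁₀(27.1/3.2) = 70 − 18.56 = 51.44 dB.
Σ 10^(L/10) = 1.056e+07 → L_total = 10·log₁₀(1.056e+07) = 70.24 dB.

70.2 dB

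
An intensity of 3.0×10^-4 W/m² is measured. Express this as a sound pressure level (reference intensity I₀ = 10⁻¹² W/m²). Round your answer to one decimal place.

L = 10·log₁₀(I/I₀) = 10·log₁₀(3.0×10^-4/10⁻¹²) = 10·log₁₀(3.0×10^8).
L = 10·(0.4771 + 8) = 84.77 dB.

84.8 dB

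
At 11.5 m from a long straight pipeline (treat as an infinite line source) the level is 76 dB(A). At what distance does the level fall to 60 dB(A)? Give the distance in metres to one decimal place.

457.8 m

The 16.0 dB drop corresponds to a distance ratio of 10^(16.0/10) for a line source.
r₂ = 11.5·10^((76−60)/10) = 11.5·10^(16.0/10) = 457.82 m.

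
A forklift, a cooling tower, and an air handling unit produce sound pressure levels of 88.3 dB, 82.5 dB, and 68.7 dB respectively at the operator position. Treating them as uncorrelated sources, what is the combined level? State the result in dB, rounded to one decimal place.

89.4 dB

Incoherent sources combine by intensity addition: L_total = 10·log₁₀(Σ 10^(L_i/10)).
Σ 10^(L/10) = 10^(88.3/10) + 10^(82.5/10) + 10^(68.7/10) = 8.613e+08.
L_total = 10·log₁₀(8.613e+08) = 89.35 dB.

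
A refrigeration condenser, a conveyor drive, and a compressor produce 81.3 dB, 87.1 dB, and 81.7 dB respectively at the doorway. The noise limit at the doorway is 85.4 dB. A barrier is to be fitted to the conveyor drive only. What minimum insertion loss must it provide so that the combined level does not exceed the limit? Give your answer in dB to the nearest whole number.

9 dB

Everything except the conveyor drive sums to 10^(81.3/10) + 10^(81.7/10) = 2.828e+08 in linear terms, 84.51 dB.
The limit corresponds to 10^(85.4/10) = 3.467e+08; subtracting the fixed part leaves 6.393e+07 for the conveyor drive, i.e. 78.06 dB.
Required insertion loss = 87.1 − 78.06 = 9.04 dB.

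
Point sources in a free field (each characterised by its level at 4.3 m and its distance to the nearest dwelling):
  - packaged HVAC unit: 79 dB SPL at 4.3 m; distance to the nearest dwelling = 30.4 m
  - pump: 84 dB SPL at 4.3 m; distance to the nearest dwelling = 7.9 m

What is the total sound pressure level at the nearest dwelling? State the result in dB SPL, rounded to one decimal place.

78.8 dB SPL

Apply inverse-square spreading to bring every level to the receiver, then sum 10^(L/10).
packaged HVAC unit: 79 − 20·log₁₀(30.4/4.3) = 79 − 16.99 = 62.01 dB SPL.
pump: 84 − 20·log₁₀(7.9/4.3) = 84 − 5.28 = 78.72 dB SPL.
Σ 10^(L/10) = 7.601e+07 → L_total = 10·log₁₀(7.601e+07) = 78.81 dB SPL.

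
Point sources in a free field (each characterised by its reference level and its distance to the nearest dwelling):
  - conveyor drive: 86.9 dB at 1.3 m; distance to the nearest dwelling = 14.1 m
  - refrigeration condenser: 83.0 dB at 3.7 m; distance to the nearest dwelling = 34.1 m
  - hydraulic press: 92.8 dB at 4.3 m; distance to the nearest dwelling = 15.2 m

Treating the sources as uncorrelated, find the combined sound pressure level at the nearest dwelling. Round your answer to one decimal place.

82.0 dB

Apply inverse-square spreading to bring every level to the receiver, then sum 10^(L/10).
conveyor drive: 86.9 − 20·log₁₀(14.1/1.3) = 86.9 − 20.71 = 66.19 dB.
refrigeration condenser: 83.0 − 20·log₁₀(34.1/3.7) = 83.0 − 19.29 = 63.71 dB.
hydraulic press: 92.8 − 20·log₁₀(15.2/4.3) = 92.8 − 10.97 = 81.83 dB.
Σ 10^(L/10) = 1.590e+08 → L_total = 10·log₁₀(1.590e+08) = 82.01 dB.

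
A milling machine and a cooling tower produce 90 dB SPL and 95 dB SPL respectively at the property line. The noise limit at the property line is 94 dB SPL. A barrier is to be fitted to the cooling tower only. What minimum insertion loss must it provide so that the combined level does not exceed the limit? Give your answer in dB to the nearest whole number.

Fixed contribution from the other source: Σ 10^(L/10) = 10^(90/10) = 1.000e+09 (90.00 dB SPL).
The limit corresponds to 10^(94/10) = 2.512e+09; subtracting the fixed part leaves 1.512e+09 for the cooling tower, i.e. 91.80 dB SPL.
So the cooling tower must be reduced from 95 to 91.80 dB SPL: IL = 3.20 dB.

3 dB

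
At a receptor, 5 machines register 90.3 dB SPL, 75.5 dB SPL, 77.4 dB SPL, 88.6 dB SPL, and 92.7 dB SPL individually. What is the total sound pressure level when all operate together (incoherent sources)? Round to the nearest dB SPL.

Incoherent sources combine by intensity addition: L_total = 10·log₁₀(Σ 10^(L_i/10)).
Σ 10^(L/10) = 10^(90.3/10) + 10^(75.5/10) + 10^(77.4/10) + 10^(88.6/10) + 10^(92.7/10) = 3.748e+09.
L_total = 10·log₁₀(3.748e+09) = 95.74 dB SPL.

96 dB SPL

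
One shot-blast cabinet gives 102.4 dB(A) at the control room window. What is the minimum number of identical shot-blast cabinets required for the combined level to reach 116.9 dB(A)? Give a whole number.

29

N identical sources give L₁ + 10·log₁₀ N, so require 10·log₁₀ N ≥ 116.9 − 102.4 = 14.5 dB.
N ≥ 10^(14.5/10) = 28.184, so N = 29.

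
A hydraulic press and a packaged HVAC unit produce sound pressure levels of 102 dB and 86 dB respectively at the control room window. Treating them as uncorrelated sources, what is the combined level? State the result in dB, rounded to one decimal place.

102.1 dB

Incoherent sources combine by intensity addition: L_total = 10·log₁₀(Σ 10^(L_i/10)).
Σ 10^(L/10) = 10^(102/10) + 10^(86/10) = 1.625e+10.
L_total = 10·log₁₀(1.625e+10) = 102.11 dB.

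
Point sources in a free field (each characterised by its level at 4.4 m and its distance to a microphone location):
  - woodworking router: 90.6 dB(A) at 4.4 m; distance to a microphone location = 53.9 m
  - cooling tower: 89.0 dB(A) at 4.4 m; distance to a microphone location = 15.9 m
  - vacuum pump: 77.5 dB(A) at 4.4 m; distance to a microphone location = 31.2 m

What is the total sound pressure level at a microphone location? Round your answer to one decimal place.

First find each source's level at the receiver (point-source: −20·log₁₀(r/r_ref)), then combine on an intensity basis.
woodworking router: 90.6 − 20·log₁₀(53.9/4.4) = 90.6 − 21.76 = 68.84 dB(A).
cooling tower: 89.0 − 20·log₁₀(15.9/4.4) = 89.0 − 11.16 = 77.84 dB(A).
vacuum pump: 77.5 − 20·log₁₀(31.2/4.4) = 77.5 − 17.01 = 60.49 dB(A).
Σ 10^(L/10) = 6.960e+07 → L_total = 10·log₁₀(6.960e+07) = 78.43 dB(A).

78.4 dB(A)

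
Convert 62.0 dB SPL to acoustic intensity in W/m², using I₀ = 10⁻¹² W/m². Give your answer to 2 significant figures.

1.6e-06 W/m²

L = 10·log₁₀(I/I₀) ⇒ I = I₀·10^(L/10) = 10⁻¹² × 10^6.20.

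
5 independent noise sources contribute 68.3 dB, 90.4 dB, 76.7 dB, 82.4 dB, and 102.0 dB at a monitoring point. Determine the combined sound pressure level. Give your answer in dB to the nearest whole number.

Incoherent sources combine by intensity addition: L_total = 10·log₁₀(Σ 10^(L_i/10)).
Σ 10^(L/10) = 10^(68.3/10) + 10^(90.4/10) + 10^(76.7/10) + 10^(82.4/10) + 10^(102.0/10) = 1.717e+10.
L_total = 10·log₁₀(1.717e+10) = 102.35 dB.

102 dB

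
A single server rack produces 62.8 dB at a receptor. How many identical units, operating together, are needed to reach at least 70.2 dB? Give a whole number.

Need L₁ + 10·log₁₀ N ≥ 70.2, i.e. log₁₀ N ≥ 0.74.
N ≥ 10^(7.4/10) = 5.495, so N = 6.

6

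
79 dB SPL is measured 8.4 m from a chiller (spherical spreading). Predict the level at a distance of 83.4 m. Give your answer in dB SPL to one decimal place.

Spherical spreading from a point source gives a 20·log₁₀(r₂/r₁) drop.
L₂ = 79 − 20·log₁₀(83.4/8.4) = 79 − 19.938 = 59.06 dB SPL.

59.1 dB SPL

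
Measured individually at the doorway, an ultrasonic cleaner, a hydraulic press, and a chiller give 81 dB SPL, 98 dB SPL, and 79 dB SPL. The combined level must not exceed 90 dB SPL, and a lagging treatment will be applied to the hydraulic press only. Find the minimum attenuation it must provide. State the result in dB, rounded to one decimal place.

9.0 dB

Fixed contribution from the other sources: Σ 10^(L/10) = 10^(81/10) + 10^(79/10) = 2.053e+08 (83.12 dB SPL).
To meet 90 dB SPL overall, the treated hydraulic press may contribute at most 10^(90/10) − 2.053e+08 = 7.947e+08, i.e. 89.00 dB SPL.
Required insertion loss = 98 − 89.00 = 9.00 dB.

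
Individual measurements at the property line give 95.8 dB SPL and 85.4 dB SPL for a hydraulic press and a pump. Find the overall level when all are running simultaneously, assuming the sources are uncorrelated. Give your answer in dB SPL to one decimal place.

96.2 dB SPL

For uncorrelated sources the intensities add, so convert each level to linear form, sum, and take 10·log₁₀ of the total.
Σ 10^(L/10) = 10^(95.8/10) + 10^(85.4/10) = 4.149e+09.
L_total = 10·log₁₀(4.149e+09) = 96.18 dB SPL.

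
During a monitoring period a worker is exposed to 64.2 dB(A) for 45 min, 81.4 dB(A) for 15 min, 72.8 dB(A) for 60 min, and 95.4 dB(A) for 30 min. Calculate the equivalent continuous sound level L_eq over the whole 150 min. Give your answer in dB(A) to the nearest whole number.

Weight each interval's intensity by its duration and average over T = 150 min:
Σ tᵢ·10^(Lᵢ/10) = 45·10^(64.2/10) + 15·10^(81.4/10) + 60·10^(72.8/10) + 30·10^(95.4/10) = 1.074e+11.
L_eq = 10·log₁₀(1.074e+11/150) = 88.55 dB(A).

89 dB(A)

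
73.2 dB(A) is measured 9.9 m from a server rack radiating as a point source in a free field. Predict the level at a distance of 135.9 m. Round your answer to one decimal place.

Point-source attenuation: ΔL = 20·log₁₀(r₂/r₁) = 20·log₁₀(135.9/9.9) = 22.752 dB.
L₂ = 73.2 − 20·log₁₀(135.9/9.9) = 73.2 − 22.752 = 50.45 dB(A).

50.4 dB(A)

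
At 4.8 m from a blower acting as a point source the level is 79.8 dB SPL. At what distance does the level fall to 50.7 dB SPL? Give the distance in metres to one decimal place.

136.8 m

The 29.1 dB drop corresponds to a distance ratio of 10^(29.1/20) for a point source.
r₂ = 4.8·10^((79.8−50.7)/20) = 4.8·10^(29.1/20) = 136.85 m.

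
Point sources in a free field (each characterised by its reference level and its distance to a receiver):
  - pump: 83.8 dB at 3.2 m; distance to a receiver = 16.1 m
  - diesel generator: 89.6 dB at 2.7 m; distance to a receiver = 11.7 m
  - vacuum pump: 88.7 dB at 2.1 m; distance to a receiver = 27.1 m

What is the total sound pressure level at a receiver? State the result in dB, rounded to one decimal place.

Apply inverse-square spreading to bring every level to the receiver, then sum 10^(L/10).
pump: 83.8 − 20·log₁₀(16.1/3.2) = 83.8 − 14.03 = 69.77 dB.
diesel generator: 89.6 − 20·log₁₀(11.7/2.7) = 89.6 − 12.74 = 76.86 dB.
vacuum pump: 88.7 − 20·log₁₀(27.1/2.1) = 88.7 − 22.21 = 66.49 dB.
Σ 10^(L/10) = 6.250e+07 → L_total = 10·log₁₀(6.250e+07) = 77.96 dB.

78.0 dB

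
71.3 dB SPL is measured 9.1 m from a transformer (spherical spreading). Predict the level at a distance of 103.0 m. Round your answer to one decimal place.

Spherical spreading from a point source gives a 20·log₁₀(r₂/r₁) drop.
L₂ = 71.3 − 20·log₁₀(103.0/9.1) = 71.3 − 21.076 = 50.22 dB SPL.

50.2 dB SPL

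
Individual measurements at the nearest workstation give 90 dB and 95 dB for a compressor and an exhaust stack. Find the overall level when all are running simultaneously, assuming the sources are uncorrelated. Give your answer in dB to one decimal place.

96.2 dB

For uncorrelated sources the intensities add, so convert each level to linear form, sum, and take 10·log₁₀ of the total.
Σ 10^(L/10) = 10^(90/10) + 10^(95/10) = 4.162e+09.
L_total = 10·log₁₀(4.162e+09) = 96.19 dB.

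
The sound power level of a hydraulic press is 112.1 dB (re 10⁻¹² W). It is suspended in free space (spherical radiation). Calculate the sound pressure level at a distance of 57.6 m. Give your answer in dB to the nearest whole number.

66 dB

The power spreads over a sphere of area 4π·r², so L_p = L_w − 10·log₁₀(4π·r²).
4π·r² = 4.169e+04 m², 10·log₁₀ of that is 46.201 dB.
L_p = 112.1 − 46.201 = 65.90 dB.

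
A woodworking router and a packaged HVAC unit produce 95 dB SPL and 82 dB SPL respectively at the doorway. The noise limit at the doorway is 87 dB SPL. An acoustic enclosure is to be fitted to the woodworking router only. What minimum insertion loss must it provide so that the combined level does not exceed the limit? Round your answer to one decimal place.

9.7 dB

Fixed contribution from the other source: Σ 10^(L/10) = 10^(82/10) = 1.585e+08 (82.00 dB SPL).
To meet 87 dB SPL overall, the treated woodworking router may contribute at most 10^(87/10) − 1.585e+08 = 3.427e+08, i.e. 85.35 dB SPL.
Required insertion loss = 95 − 85.35 = 9.65 dB.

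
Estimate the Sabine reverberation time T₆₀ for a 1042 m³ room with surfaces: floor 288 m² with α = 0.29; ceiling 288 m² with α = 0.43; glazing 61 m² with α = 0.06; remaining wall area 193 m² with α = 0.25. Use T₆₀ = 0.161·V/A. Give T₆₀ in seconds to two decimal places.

Total absorption A = 288·0.29 + 288·0.43 + 61·0.06 + 193·0.25 = 259.27 m² sabins.
T₆₀ = 0.161·V/A = 0.161·1042/259.27 = 0.647 s.

0.65 s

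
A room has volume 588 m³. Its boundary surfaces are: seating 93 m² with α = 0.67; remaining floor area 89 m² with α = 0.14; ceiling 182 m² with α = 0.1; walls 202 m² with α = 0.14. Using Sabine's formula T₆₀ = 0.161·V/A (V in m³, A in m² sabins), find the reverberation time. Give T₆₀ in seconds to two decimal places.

Summing Sᵢαᵢ: 93·0.67 + 89·0.14 + 182·0.1 + 202·0.14 = 121.25 m².
T₆₀ = 0.161 × 588 / 121.25 = 0.781 s.

0.78 s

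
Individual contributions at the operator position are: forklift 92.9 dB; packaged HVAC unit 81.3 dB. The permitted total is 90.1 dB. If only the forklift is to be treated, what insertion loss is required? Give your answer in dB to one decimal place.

3.4 dB

Fixed contribution from the other source: Σ 10^(L/10) = 10^(81.3/10) = 1.349e+08 (81.30 dB).
The limit corresponds to 10^(90.1/10) = 1.023e+09; subtracting the fixed part leaves 8.884e+08 for the forklift, i.e. 89.49 dB.
So the forklift must be reduced from 92.9 to 89.49 dB: IL = 3.41 dB.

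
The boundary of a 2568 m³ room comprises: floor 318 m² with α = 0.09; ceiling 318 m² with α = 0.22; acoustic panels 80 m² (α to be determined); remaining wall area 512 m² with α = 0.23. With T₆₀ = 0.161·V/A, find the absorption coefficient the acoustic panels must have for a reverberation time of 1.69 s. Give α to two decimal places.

A = 0.161·V/T₆₀ = 0.161·2568/1.69 = 244.64 m² sabins.
Absorption from the other surfaces = 318·0.09 + 318·0.22 + 512·0.23 = 216.34 m², so the acoustic panels must supply 28.30 m² over 80 m².
α = 28.30/80 = 0.354.

0.35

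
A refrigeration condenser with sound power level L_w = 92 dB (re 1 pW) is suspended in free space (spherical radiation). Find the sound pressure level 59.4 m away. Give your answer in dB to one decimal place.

Free-field spherical radiation: L_p = L_w − 10·log₁₀(4π·r²), r = 59.4 m.
4π·r² = 4.434e+04 m², 10·log₁₀ of that is 46.468 dB.
L_p = 92 − 46.468 = 45.53 dB.

45.5 dB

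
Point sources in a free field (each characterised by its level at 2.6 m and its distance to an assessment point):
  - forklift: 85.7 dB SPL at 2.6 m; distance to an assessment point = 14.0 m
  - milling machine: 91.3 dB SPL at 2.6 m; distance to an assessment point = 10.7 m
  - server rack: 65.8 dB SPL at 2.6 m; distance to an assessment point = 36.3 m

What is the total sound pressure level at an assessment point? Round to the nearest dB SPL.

Propagate each source to the receiver with L = L_ref − 20·log₁₀(r/r_ref), then add intensities.
forklift: 85.7 − 20·log₁₀(14.0/2.6) = 85.7 − 14.62 = 71.08 dB SPL.
milling machine: 91.3 − 20·log₁₀(10.7/2.6) = 91.3 − 12.29 = 79.01 dB SPL.
server rack: 65.8 − 20·log₁₀(36.3/2.6) = 65.8 − 22.90 = 42.90 dB SPL.
Σ 10^(L/10) = 9.248e+07 → L_total = 10·log₁₀(9.248e+07) = 79.66 dB SPL.

80 dB SPL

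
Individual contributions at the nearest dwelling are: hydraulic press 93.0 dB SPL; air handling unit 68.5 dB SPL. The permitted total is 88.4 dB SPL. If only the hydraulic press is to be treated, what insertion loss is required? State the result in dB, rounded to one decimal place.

4.6 dB

Fixed contribution from the other source: Σ 10^(L/10) = 10^(68.5/10) = 7.079e+06 (68.50 dB SPL).
The limit corresponds to 10^(88.4/10) = 6.918e+08; subtracting the fixed part leaves 6.848e+08 for the hydraulic press, i.e. 88.36 dB SPL.
So the hydraulic press must be reduced from 93.0 to 88.36 dB SPL: IL = 4.64 dB.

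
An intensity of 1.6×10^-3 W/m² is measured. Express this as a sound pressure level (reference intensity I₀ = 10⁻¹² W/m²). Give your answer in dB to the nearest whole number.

92 dB

I/I₀ = 1.6×10^-3/10⁻¹² = 1.6×10^9, and L = 10·log₁₀(I/I₀).
L = 10·(0.2041 + 9) = 92.04 dB.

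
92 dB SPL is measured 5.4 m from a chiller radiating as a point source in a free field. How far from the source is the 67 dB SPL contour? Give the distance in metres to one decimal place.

Point-source spreading drops the level by 20·log₁₀(r₂/r₁); inverting, r₂/r₁ = 10^(ΔL/20).
r₂ = 5.4·10^((92−67)/20) = 5.4·10^(25.0/20) = 96.03 m.

96.0 m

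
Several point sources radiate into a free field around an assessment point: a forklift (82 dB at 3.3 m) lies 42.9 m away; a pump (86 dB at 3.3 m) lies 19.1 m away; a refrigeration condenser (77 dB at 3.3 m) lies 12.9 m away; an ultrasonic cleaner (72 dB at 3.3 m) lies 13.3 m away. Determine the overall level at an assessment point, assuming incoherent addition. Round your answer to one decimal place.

Propagate each source to the receiver with L = L_ref − 20·log₁₀(r/r_ref), then add intensities.
forklift: 82 − 20·log₁₀(42.9/3.3) = 82 − 22.28 = 59.72 dB.
pump: 86 − 20·log₁₀(19.1/3.3) = 86 − 15.25 = 70.75 dB.
refrigeration condenser: 77 − 20·log₁₀(12.9/3.3) = 77 − 11.84 = 65.16 dB.
ultrasonic cleaner: 72 − 20·log₁₀(13.3/3.3) = 72 − 12.11 = 59.89 dB.
Σ 10^(L/10) = 1.708e+07 → L_total = 10·log₁₀(1.708e+07) = 72.32 dB.

72.3 dB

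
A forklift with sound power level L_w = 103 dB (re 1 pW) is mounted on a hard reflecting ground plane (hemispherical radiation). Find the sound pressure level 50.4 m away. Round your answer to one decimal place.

The power spreads over a hemisphere of area 2π·r², so L_p = L_w − 10·log₁₀(2π·r²).
2π·r² = 1.596e+04 m², 10·log₁₀ of that is 42.030 dB.
L_p = 103 − 42.030 = 60.97 dB.

61.0 dB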